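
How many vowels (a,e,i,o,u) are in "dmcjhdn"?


Input: dmcjhdn
Checking each character:
  'd' at position 0: consonant
  'm' at position 1: consonant
  'c' at position 2: consonant
  'j' at position 3: consonant
  'h' at position 4: consonant
  'd' at position 5: consonant
  'n' at position 6: consonant
Total vowels: 0

0


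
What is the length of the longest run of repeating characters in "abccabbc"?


Input: "abccabbc"
Scanning for longest run:
  Position 1 ('b'): new char, reset run to 1
  Position 2 ('c'): new char, reset run to 1
  Position 3 ('c'): continues run of 'c', length=2
  Position 4 ('a'): new char, reset run to 1
  Position 5 ('b'): new char, reset run to 1
  Position 6 ('b'): continues run of 'b', length=2
  Position 7 ('c'): new char, reset run to 1
Longest run: 'c' with length 2

2


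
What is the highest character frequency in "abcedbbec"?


Input: abcedbbec
Character counts:
  'a': 1
  'b': 3
  'c': 2
  'd': 1
  'e': 2
Maximum frequency: 3

3


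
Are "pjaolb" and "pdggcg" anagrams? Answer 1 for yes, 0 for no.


Strings: "pjaolb", "pdggcg"
Sorted first:  abjlop
Sorted second: cdgggp
Differ at position 0: 'a' vs 'c' => not anagrams

0


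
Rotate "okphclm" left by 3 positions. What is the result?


Input: "okphclm", rotate left by 3
First 3 characters: "okp"
Remaining characters: "hclm"
Concatenate remaining + first: "hclm" + "okp" = "hclmokp"

hclmokp


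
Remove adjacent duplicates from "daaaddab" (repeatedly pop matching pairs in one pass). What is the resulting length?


Input: daaaddab
Stack-based adjacent duplicate removal:
  Read 'd': push. Stack: d
  Read 'a': push. Stack: da
  Read 'a': matches stack top 'a' => pop. Stack: d
  Read 'a': push. Stack: da
  Read 'd': push. Stack: dad
  Read 'd': matches stack top 'd' => pop. Stack: da
  Read 'a': matches stack top 'a' => pop. Stack: d
  Read 'b': push. Stack: db
Final stack: "db" (length 2)

2


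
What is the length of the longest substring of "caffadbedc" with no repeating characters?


Input: "caffadbedc"
Sliding window (track last position of each char):
  Position 0 ('c'): window [0,0] length 1 -- new best
  Position 1 ('a'): window [0,1] length 2 -- new best
  Position 2 ('f'): window [0,2] length 3 -- new best
  Position 3 ('f'): repeat (last at 2), move window start to 3
  Position 3 ('f'): window [3,3] length 1
  Position 4 ('a'): window [3,4] length 2
  Position 5 ('d'): window [3,5] length 3
  Position 6 ('b'): window [3,6] length 4 -- new best
  Position 7 ('e'): window [3,7] length 5 -- new best
  Position 8 ('d'): repeat (last at 5), move window start to 6
  Position 8 ('d'): window [6,8] length 3
  Position 9 ('c'): window [6,9] length 4
Longest substring with no repeats: "fadbe" with length 5

5


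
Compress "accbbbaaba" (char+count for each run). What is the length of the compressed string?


Input: accbbbaaba
Runs:
  'a' x 1 => "a1"
  'c' x 2 => "c2"
  'b' x 3 => "b3"
  'a' x 2 => "a2"
  'b' x 1 => "b1"
  'a' x 1 => "a1"
Compressed: "a1c2b3a2b1a1"
Compressed length: 12

12


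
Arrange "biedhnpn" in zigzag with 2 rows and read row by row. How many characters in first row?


Zigzag "biedhnpn" into 2 rows:
Placing characters:
  'b' => row 0
  'i' => row 1
  'e' => row 0
  'd' => row 1
  'h' => row 0
  'n' => row 1
  'p' => row 0
  'n' => row 1
Rows:
  Row 0: "behp"
  Row 1: "idnn"
First row length: 4

4


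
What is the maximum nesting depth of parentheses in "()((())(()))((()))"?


Input: "()((())(()))((()))"
Tracking depth:
  Position 0 '(': depth becomes 1
  Position 1 ')': depth becomes 0
  Position 2 '(': depth becomes 1
  Position 3 '(': depth becomes 2
  Position 4 '(': depth becomes 3
  Position 5 ')': depth becomes 2
  Position 6 ')': depth becomes 1
  Position 7 '(': depth becomes 2
  Position 8 '(': depth becomes 3
  Position 9 ')': depth becomes 2
  Position 10 ')': depth becomes 1
  Position 11 ')': depth becomes 0
  Position 12 '(': depth becomes 1
  Position 13 '(': depth becomes 2
  Position 14 '(': depth becomes 3
  Position 15 ')': depth becomes 2
  Position 16 ')': depth becomes 1
  Position 17 ')': depth becomes 0
Maximum depth reached: 3

3


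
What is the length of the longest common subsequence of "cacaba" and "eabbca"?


LCS of "cacaba" and "eabbca"
DP table:
           e    a    b    b    c    a
      0    0    0    0    0    0    0
  c   0    0    0    0    0    1    1
  a   0    0    1    1    1    1    2
  c   0    0    1    1    1    2    2
  a   0    0    1    1    1    2    3
  b   0    0    1    2    2    2    3
  a   0    0    1    2    2    2    3
LCS length = dp[6][6] = 3

3


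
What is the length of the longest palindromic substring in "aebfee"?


Input: "aebfee"
Checking substrings for palindromes:
  [4:6] "ee" (len 2) => palindrome
Longest palindromic substring: "ee" with length 2

2


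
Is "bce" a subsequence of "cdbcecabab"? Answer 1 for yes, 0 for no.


Check if "bce" is a subsequence of "cdbcecabab"
Greedy scan:
  Position 0 ('c'): no match needed
  Position 1 ('d'): no match needed
  Position 2 ('b'): matches sub[0] = 'b'
  Position 3 ('c'): matches sub[1] = 'c'
  Position 4 ('e'): matches sub[2] = 'e'
  Position 5 ('c'): no match needed
  Position 6 ('a'): no match needed
  Position 7 ('b'): no match needed
  Position 8 ('a'): no match needed
  Position 9 ('b'): no match needed
All 3 characters matched => is a subsequence

1


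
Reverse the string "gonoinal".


Input: gonoinal
Reading characters right to left:
  Position 7: 'l'
  Position 6: 'a'
  Position 5: 'n'
  Position 4: 'i'
  Position 3: 'o'
  Position 2: 'n'
  Position 1: 'o'
  Position 0: 'g'
Reversed: lanionog

lanionog


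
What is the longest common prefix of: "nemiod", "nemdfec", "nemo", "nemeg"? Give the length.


Words: nemiod, nemdfec, nemo, nemeg
  Position 0: all 'n' => match
  Position 1: all 'e' => match
  Position 2: all 'm' => match
  Position 3: ('i', 'd', 'o', 'e') => mismatch, stop
LCP = "nem" (length 3)

3


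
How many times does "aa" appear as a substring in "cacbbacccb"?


Searching for "aa" in "cacbbacccb"
Scanning each position:
  Position 0: "ca" => no
  Position 1: "ac" => no
  Position 2: "cb" => no
  Position 3: "bb" => no
  Position 4: "ba" => no
  Position 5: "ac" => no
  Position 6: "cc" => no
  Position 7: "cc" => no
  Position 8: "cb" => no
Total occurrences: 0

0


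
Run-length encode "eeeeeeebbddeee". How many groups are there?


Input: eeeeeeebbddeee
Scanning for consecutive runs:
  Group 1: 'e' x 7 (positions 0-6)
  Group 2: 'b' x 2 (positions 7-8)
  Group 3: 'd' x 2 (positions 9-10)
  Group 4: 'e' x 3 (positions 11-13)
Total groups: 4

4


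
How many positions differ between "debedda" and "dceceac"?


Comparing "debedda" and "dceceac" position by position:
  Position 0: 'd' vs 'd' => same
  Position 1: 'e' vs 'c' => DIFFER
  Position 2: 'b' vs 'e' => DIFFER
  Position 3: 'e' vs 'c' => DIFFER
  Position 4: 'd' vs 'e' => DIFFER
  Position 5: 'd' vs 'a' => DIFFER
  Position 6: 'a' vs 'c' => DIFFER
Positions that differ: 6

6


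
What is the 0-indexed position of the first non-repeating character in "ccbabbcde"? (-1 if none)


Input: ccbabbcde
Character frequencies:
  'a': 1
  'b': 3
  'c': 3
  'd': 1
  'e': 1
Scanning left to right for freq == 1:
  Position 0 ('c'): freq=3, skip
  Position 1 ('c'): freq=3, skip
  Position 2 ('b'): freq=3, skip
  Position 3 ('a'): unique! => answer = 3

3


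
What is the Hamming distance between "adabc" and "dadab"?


Comparing "adabc" and "dadab" position by position:
  Position 0: 'a' vs 'd' => differ
  Position 1: 'd' vs 'a' => differ
  Position 2: 'a' vs 'd' => differ
  Position 3: 'b' vs 'a' => differ
  Position 4: 'c' vs 'b' => differ
Total differences (Hamming distance): 5

5


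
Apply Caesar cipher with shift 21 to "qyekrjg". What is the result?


Caesar cipher: shift "qyekrjg" by 21
  'q' (pos 16) + 21 = pos 11 = 'l'
  'y' (pos 24) + 21 = pos 19 = 't'
  'e' (pos 4) + 21 = pos 25 = 'z'
  'k' (pos 10) + 21 = pos 5 = 'f'
  'r' (pos 17) + 21 = pos 12 = 'm'
  'j' (pos 9) + 21 = pos 4 = 'e'
  'g' (pos 6) + 21 = pos 1 = 'b'
Result: ltzfmeb

ltzfmeb


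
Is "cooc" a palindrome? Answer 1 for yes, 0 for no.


Input: cooc
Reversed: cooc
  Compare pos 0 ('c') with pos 3 ('c'): match
  Compare pos 1 ('o') with pos 2 ('o'): match
Result: palindrome

1


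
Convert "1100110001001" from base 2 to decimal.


Input: "1100110001001" in base 2
Positional expansion:
  Digit '1' (value 1) x 2^12 = 4096
  Digit '1' (value 1) x 2^11 = 2048
  Digit '0' (value 0) x 2^10 = 0
  Digit '0' (value 0) x 2^9 = 0
  Digit '1' (value 1) x 2^8 = 256
  Digit '1' (value 1) x 2^7 = 128
  Digit '0' (value 0) x 2^6 = 0
  Digit '0' (value 0) x 2^5 = 0
  Digit '0' (value 0) x 2^4 = 0
  Digit '1' (value 1) x 2^3 = 8
  Digit '0' (value 0) x 2^2 = 0
  Digit '0' (value 0) x 2^1 = 0
  Digit '1' (value 1) x 2^0 = 1
Sum = 6537

6537


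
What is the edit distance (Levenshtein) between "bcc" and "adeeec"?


Computing edit distance: "bcc" -> "adeeec"
DP table:
           a    d    e    e    e    c
      0    1    2    3    4    5    6
  b   1    1    2    3    4    5    6
  c   2    2    2    3    4    5    5
  c   3    3    3    3    4    5    5
Edit distance = dp[3][6] = 5

5


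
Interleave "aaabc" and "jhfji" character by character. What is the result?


Interleaving "aaabc" and "jhfji":
  Position 0: 'a' from first, 'j' from second => "aj"
  Position 1: 'a' from first, 'h' from second => "ah"
  Position 2: 'a' from first, 'f' from second => "af"
  Position 3: 'b' from first, 'j' from second => "bj"
  Position 4: 'c' from first, 'i' from second => "ci"
Result: ajahafbjci

ajahafbjci


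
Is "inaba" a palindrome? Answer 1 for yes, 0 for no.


Input: inaba
Reversed: abani
  Compare pos 0 ('i') with pos 4 ('a'): MISMATCH
  Compare pos 1 ('n') with pos 3 ('b'): MISMATCH
Result: not a palindrome

0


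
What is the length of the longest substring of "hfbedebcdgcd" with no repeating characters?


Input: "hfbedebcdgcd"
Sliding window (track last position of each char):
  Position 0 ('h'): window [0,0] length 1 -- new best
  Position 1 ('f'): window [0,1] length 2 -- new best
  Position 2 ('b'): window [0,2] length 3 -- new best
  Position 3 ('e'): window [0,3] length 4 -- new best
  Position 4 ('d'): window [0,4] length 5 -- new best
  Position 5 ('e'): repeat (last at 3), move window start to 4
  Position 5 ('e'): window [4,5] length 2
  Position 6 ('b'): window [4,6] length 3
  Position 7 ('c'): window [4,7] length 4
  Position 8 ('d'): repeat (last at 4), move window start to 5
  Position 8 ('d'): window [5,8] length 4
  Position 9 ('g'): window [5,9] length 5
  Position 10 ('c'): repeat (last at 7), move window start to 8
  Position 10 ('c'): window [8,10] length 3
  Position 11 ('d'): repeat (last at 8), move window start to 9
  Position 11 ('d'): window [9,11] length 3
Longest substring with no repeats: "hfbed" with length 5

5


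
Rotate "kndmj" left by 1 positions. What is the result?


Input: "kndmj", rotate left by 1
First 1 characters: "k"
Remaining characters: "ndmj"
Concatenate remaining + first: "ndmj" + "k" = "ndmjk"

ndmjk


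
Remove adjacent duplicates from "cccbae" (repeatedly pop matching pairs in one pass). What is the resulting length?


Input: cccbae
Stack-based adjacent duplicate removal:
  Read 'c': push. Stack: c
  Read 'c': matches stack top 'c' => pop. Stack: (empty)
  Read 'c': push. Stack: c
  Read 'b': push. Stack: cb
  Read 'a': push. Stack: cba
  Read 'e': push. Stack: cbae
Final stack: "cbae" (length 4)

4


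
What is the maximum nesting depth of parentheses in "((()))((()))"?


Input: "((()))((()))"
Tracking depth:
  Position 0 '(': depth becomes 1
  Position 1 '(': depth becomes 2
  Position 2 '(': depth becomes 3
  Position 3 ')': depth becomes 2
  Position 4 ')': depth becomes 1
  Position 5 ')': depth becomes 0
  Position 6 '(': depth becomes 1
  Position 7 '(': depth becomes 2
  Position 8 '(': depth becomes 3
  Position 9 ')': depth becomes 2
  Position 10 ')': depth becomes 1
  Position 11 ')': depth becomes 0
Maximum depth reached: 3

3


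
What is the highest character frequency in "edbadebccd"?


Input: edbadebccd
Character counts:
  'a': 1
  'b': 2
  'c': 2
  'd': 3
  'e': 2
Maximum frequency: 3

3


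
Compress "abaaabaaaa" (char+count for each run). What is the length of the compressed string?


Input: abaaabaaaa
Runs:
  'a' x 1 => "a1"
  'b' x 1 => "b1"
  'a' x 3 => "a3"
  'b' x 1 => "b1"
  'a' x 4 => "a4"
Compressed: "a1b1a3b1a4"
Compressed length: 10

10


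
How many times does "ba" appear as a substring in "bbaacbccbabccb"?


Searching for "ba" in "bbaacbccbabccb"
Scanning each position:
  Position 0: "bb" => no
  Position 1: "ba" => MATCH
  Position 2: "aa" => no
  Position 3: "ac" => no
  Position 4: "cb" => no
  Position 5: "bc" => no
  Position 6: "cc" => no
  Position 7: "cb" => no
  Position 8: "ba" => MATCH
  Position 9: "ab" => no
  Position 10: "bc" => no
  Position 11: "cc" => no
  Position 12: "cb" => no
Total occurrences: 2

2


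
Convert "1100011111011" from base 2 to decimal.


Input: "1100011111011" in base 2
Positional expansion:
  Digit '1' (value 1) x 2^12 = 4096
  Digit '1' (value 1) x 2^11 = 2048
  Digit '0' (value 0) x 2^10 = 0
  Digit '0' (value 0) x 2^9 = 0
  Digit '0' (value 0) x 2^8 = 0
  Digit '1' (value 1) x 2^7 = 128
  Digit '1' (value 1) x 2^6 = 64
  Digit '1' (value 1) x 2^5 = 32
  Digit '1' (value 1) x 2^4 = 16
  Digit '1' (value 1) x 2^3 = 8
  Digit '0' (value 0) x 2^2 = 0
  Digit '1' (value 1) x 2^1 = 2
  Digit '1' (value 1) x 2^0 = 1
Sum = 6395

6395


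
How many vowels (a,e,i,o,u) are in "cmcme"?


Input: cmcme
Checking each character:
  'c' at position 0: consonant
  'm' at position 1: consonant
  'c' at position 2: consonant
  'm' at position 3: consonant
  'e' at position 4: vowel (running total: 1)
Total vowels: 1

1


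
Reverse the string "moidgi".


Input: moidgi
Reading characters right to left:
  Position 5: 'i'
  Position 4: 'g'
  Position 3: 'd'
  Position 2: 'i'
  Position 1: 'o'
  Position 0: 'm'
Reversed: igdiom

igdiom


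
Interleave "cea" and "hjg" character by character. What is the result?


Interleaving "cea" and "hjg":
  Position 0: 'c' from first, 'h' from second => "ch"
  Position 1: 'e' from first, 'j' from second => "ej"
  Position 2: 'a' from first, 'g' from second => "ag"
Result: chejag

chejag


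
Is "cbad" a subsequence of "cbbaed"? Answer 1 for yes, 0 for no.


Check if "cbad" is a subsequence of "cbbaed"
Greedy scan:
  Position 0 ('c'): matches sub[0] = 'c'
  Position 1 ('b'): matches sub[1] = 'b'
  Position 2 ('b'): no match needed
  Position 3 ('a'): matches sub[2] = 'a'
  Position 4 ('e'): no match needed
  Position 5 ('d'): matches sub[3] = 'd'
All 4 characters matched => is a subsequence

1


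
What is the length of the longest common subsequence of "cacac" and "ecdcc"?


LCS of "cacac" and "ecdcc"
DP table:
           e    c    d    c    c
      0    0    0    0    0    0
  c   0    0    1    1    1    1
  a   0    0    1    1    1    1
  c   0    0    1    1    2    2
  a   0    0    1    1    2    2
  c   0    0    1    1    2    3
LCS length = dp[5][5] = 3

3


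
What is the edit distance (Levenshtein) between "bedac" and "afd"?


Computing edit distance: "bedac" -> "afd"
DP table:
           a    f    d
      0    1    2    3
  b   1    1    2    3
  e   2    2    2    3
  d   3    3    3    2
  a   4    3    4    3
  c   5    4    4    4
Edit distance = dp[5][3] = 4

4


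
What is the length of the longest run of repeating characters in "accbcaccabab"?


Input: "accbcaccabab"
Scanning for longest run:
  Position 1 ('c'): new char, reset run to 1
  Position 2 ('c'): continues run of 'c', length=2
  Position 3 ('b'): new char, reset run to 1
  Position 4 ('c'): new char, reset run to 1
  Position 5 ('a'): new char, reset run to 1
  Position 6 ('c'): new char, reset run to 1
  Position 7 ('c'): continues run of 'c', length=2
  Position 8 ('a'): new char, reset run to 1
  Position 9 ('b'): new char, reset run to 1
  Position 10 ('a'): new char, reset run to 1
  Position 11 ('b'): new char, reset run to 1
Longest run: 'c' with length 2

2


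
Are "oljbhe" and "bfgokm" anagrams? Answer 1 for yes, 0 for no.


Strings: "oljbhe", "bfgokm"
Sorted first:  behjlo
Sorted second: bfgkmo
Differ at position 1: 'e' vs 'f' => not anagrams

0


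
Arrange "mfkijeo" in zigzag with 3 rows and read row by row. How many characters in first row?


Zigzag "mfkijeo" into 3 rows:
Placing characters:
  'm' => row 0
  'f' => row 1
  'k' => row 2
  'i' => row 1
  'j' => row 0
  'e' => row 1
  'o' => row 2
Rows:
  Row 0: "mj"
  Row 1: "fie"
  Row 2: "ko"
First row length: 2

2


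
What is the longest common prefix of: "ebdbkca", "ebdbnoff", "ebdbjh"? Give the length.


Words: ebdbkca, ebdbnoff, ebdbjh
  Position 0: all 'e' => match
  Position 1: all 'b' => match
  Position 2: all 'd' => match
  Position 3: all 'b' => match
  Position 4: ('k', 'n', 'j') => mismatch, stop
LCP = "ebdb" (length 4)

4


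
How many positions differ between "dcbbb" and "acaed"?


Comparing "dcbbb" and "acaed" position by position:
  Position 0: 'd' vs 'a' => DIFFER
  Position 1: 'c' vs 'c' => same
  Position 2: 'b' vs 'a' => DIFFER
  Position 3: 'b' vs 'e' => DIFFER
  Position 4: 'b' vs 'd' => DIFFER
Positions that differ: 4

4


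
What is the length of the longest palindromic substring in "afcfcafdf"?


Input: "afcfcafdf"
Checking substrings for palindromes:
  [1:4] "fcf" (len 3) => palindrome
  [2:5] "cfc" (len 3) => palindrome
  [6:9] "fdf" (len 3) => palindrome
Longest palindromic substring: "fcf" with length 3

3


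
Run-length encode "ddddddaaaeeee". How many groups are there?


Input: ddddddaaaeeee
Scanning for consecutive runs:
  Group 1: 'd' x 6 (positions 0-5)
  Group 2: 'a' x 3 (positions 6-8)
  Group 3: 'e' x 4 (positions 9-12)
Total groups: 3

3


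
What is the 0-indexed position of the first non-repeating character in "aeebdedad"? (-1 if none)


Input: aeebdedad
Character frequencies:
  'a': 2
  'b': 1
  'd': 3
  'e': 3
Scanning left to right for freq == 1:
  Position 0 ('a'): freq=2, skip
  Position 1 ('e'): freq=3, skip
  Position 2 ('e'): freq=3, skip
  Position 3 ('b'): unique! => answer = 3

3


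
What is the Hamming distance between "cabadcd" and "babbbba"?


Comparing "cabadcd" and "babbbba" position by position:
  Position 0: 'c' vs 'b' => differ
  Position 1: 'a' vs 'a' => same
  Position 2: 'b' vs 'b' => same
  Position 3: 'a' vs 'b' => differ
  Position 4: 'd' vs 'b' => differ
  Position 5: 'c' vs 'b' => differ
  Position 6: 'd' vs 'a' => differ
Total differences (Hamming distance): 5

5


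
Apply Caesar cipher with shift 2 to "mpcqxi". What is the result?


Caesar cipher: shift "mpcqxi" by 2
  'm' (pos 12) + 2 = pos 14 = 'o'
  'p' (pos 15) + 2 = pos 17 = 'r'
  'c' (pos 2) + 2 = pos 4 = 'e'
  'q' (pos 16) + 2 = pos 18 = 's'
  'x' (pos 23) + 2 = pos 25 = 'z'
  'i' (pos 8) + 2 = pos 10 = 'k'
Result: oreszk

oreszk


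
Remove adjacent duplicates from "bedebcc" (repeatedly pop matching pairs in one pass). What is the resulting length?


Input: bedebcc
Stack-based adjacent duplicate removal:
  Read 'b': push. Stack: b
  Read 'e': push. Stack: be
  Read 'd': push. Stack: bed
  Read 'e': push. Stack: bede
  Read 'b': push. Stack: bedeb
  Read 'c': push. Stack: bedebc
  Read 'c': matches stack top 'c' => pop. Stack: bedeb
Final stack: "bedeb" (length 5)

5


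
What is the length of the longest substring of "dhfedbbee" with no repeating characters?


Input: "dhfedbbee"
Sliding window (track last position of each char):
  Position 0 ('d'): window [0,0] length 1 -- new best
  Position 1 ('h'): window [0,1] length 2 -- new best
  Position 2 ('f'): window [0,2] length 3 -- new best
  Position 3 ('e'): window [0,3] length 4 -- new best
  Position 4 ('d'): repeat (last at 0), move window start to 1
  Position 4 ('d'): window [1,4] length 4
  Position 5 ('b'): window [1,5] length 5 -- new best
  Position 6 ('b'): repeat (last at 5), move window start to 6
  Position 6 ('b'): window [6,6] length 1
  Position 7 ('e'): window [6,7] length 2
  Position 8 ('e'): repeat (last at 7), move window start to 8
  Position 8 ('e'): window [8,8] length 1
Longest substring with no repeats: "hfedb" with length 5

5


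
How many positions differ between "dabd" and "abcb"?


Comparing "dabd" and "abcb" position by position:
  Position 0: 'd' vs 'a' => DIFFER
  Position 1: 'a' vs 'b' => DIFFER
  Position 2: 'b' vs 'c' => DIFFER
  Position 3: 'd' vs 'b' => DIFFER
Positions that differ: 4

4


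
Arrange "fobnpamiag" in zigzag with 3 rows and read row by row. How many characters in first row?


Zigzag "fobnpamiag" into 3 rows:
Placing characters:
  'f' => row 0
  'o' => row 1
  'b' => row 2
  'n' => row 1
  'p' => row 0
  'a' => row 1
  'm' => row 2
  'i' => row 1
  'a' => row 0
  'g' => row 1
Rows:
  Row 0: "fpa"
  Row 1: "onaig"
  Row 2: "bm"
First row length: 3

3


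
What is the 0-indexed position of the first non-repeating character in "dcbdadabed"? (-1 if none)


Input: dcbdadabed
Character frequencies:
  'a': 2
  'b': 2
  'c': 1
  'd': 4
  'e': 1
Scanning left to right for freq == 1:
  Position 0 ('d'): freq=4, skip
  Position 1 ('c'): unique! => answer = 1

1


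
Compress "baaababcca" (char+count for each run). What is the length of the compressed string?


Input: baaababcca
Runs:
  'b' x 1 => "b1"
  'a' x 3 => "a3"
  'b' x 1 => "b1"
  'a' x 1 => "a1"
  'b' x 1 => "b1"
  'c' x 2 => "c2"
  'a' x 1 => "a1"
Compressed: "b1a3b1a1b1c2a1"
Compressed length: 14

14


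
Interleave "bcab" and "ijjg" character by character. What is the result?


Interleaving "bcab" and "ijjg":
  Position 0: 'b' from first, 'i' from second => "bi"
  Position 1: 'c' from first, 'j' from second => "cj"
  Position 2: 'a' from first, 'j' from second => "aj"
  Position 3: 'b' from first, 'g' from second => "bg"
Result: bicjajbg

bicjajbg


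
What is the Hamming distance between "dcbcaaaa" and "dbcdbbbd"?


Comparing "dcbcaaaa" and "dbcdbbbd" position by position:
  Position 0: 'd' vs 'd' => same
  Position 1: 'c' vs 'b' => differ
  Position 2: 'b' vs 'c' => differ
  Position 3: 'c' vs 'd' => differ
  Position 4: 'a' vs 'b' => differ
  Position 5: 'a' vs 'b' => differ
  Position 6: 'a' vs 'b' => differ
  Position 7: 'a' vs 'd' => differ
Total differences (Hamming distance): 7

7


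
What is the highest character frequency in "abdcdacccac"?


Input: abdcdacccac
Character counts:
  'a': 3
  'b': 1
  'c': 5
  'd': 2
Maximum frequency: 5

5


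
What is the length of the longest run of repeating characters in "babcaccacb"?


Input: "babcaccacb"
Scanning for longest run:
  Position 1 ('a'): new char, reset run to 1
  Position 2 ('b'): new char, reset run to 1
  Position 3 ('c'): new char, reset run to 1
  Position 4 ('a'): new char, reset run to 1
  Position 5 ('c'): new char, reset run to 1
  Position 6 ('c'): continues run of 'c', length=2
  Position 7 ('a'): new char, reset run to 1
  Position 8 ('c'): new char, reset run to 1
  Position 9 ('b'): new char, reset run to 1
Longest run: 'c' with length 2

2


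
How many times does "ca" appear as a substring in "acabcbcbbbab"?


Searching for "ca" in "acabcbcbbbab"
Scanning each position:
  Position 0: "ac" => no
  Position 1: "ca" => MATCH
  Position 2: "ab" => no
  Position 3: "bc" => no
  Position 4: "cb" => no
  Position 5: "bc" => no
  Position 6: "cb" => no
  Position 7: "bb" => no
  Position 8: "bb" => no
  Position 9: "ba" => no
  Position 10: "ab" => no
Total occurrences: 1

1


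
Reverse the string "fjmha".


Input: fjmha
Reading characters right to left:
  Position 4: 'a'
  Position 3: 'h'
  Position 2: 'm'
  Position 1: 'j'
  Position 0: 'f'
Reversed: ahmjf

ahmjf


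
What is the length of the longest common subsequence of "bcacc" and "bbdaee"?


LCS of "bcacc" and "bbdaee"
DP table:
           b    b    d    a    e    e
      0    0    0    0    0    0    0
  b   0    1    1    1    1    1    1
  c   0    1    1    1    1    1    1
  a   0    1    1    1    2    2    2
  c   0    1    1    1    2    2    2
  c   0    1    1    1    2    2    2
LCS length = dp[5][6] = 2

2


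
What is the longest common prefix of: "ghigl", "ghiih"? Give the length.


Words: ghigl, ghiih
  Position 0: all 'g' => match
  Position 1: all 'h' => match
  Position 2: all 'i' => match
  Position 3: ('g', 'i') => mismatch, stop
LCP = "ghi" (length 3)

3


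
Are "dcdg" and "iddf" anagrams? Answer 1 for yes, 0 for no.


Strings: "dcdg", "iddf"
Sorted first:  cddg
Sorted second: ddfi
Differ at position 0: 'c' vs 'd' => not anagrams

0


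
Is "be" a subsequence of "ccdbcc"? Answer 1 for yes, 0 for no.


Check if "be" is a subsequence of "ccdbcc"
Greedy scan:
  Position 0 ('c'): no match needed
  Position 1 ('c'): no match needed
  Position 2 ('d'): no match needed
  Position 3 ('b'): matches sub[0] = 'b'
  Position 4 ('c'): no match needed
  Position 5 ('c'): no match needed
Only matched 1/2 characters => not a subsequence

0


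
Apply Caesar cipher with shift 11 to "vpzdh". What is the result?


Caesar cipher: shift "vpzdh" by 11
  'v' (pos 21) + 11 = pos 6 = 'g'
  'p' (pos 15) + 11 = pos 0 = 'a'
  'z' (pos 25) + 11 = pos 10 = 'k'
  'd' (pos 3) + 11 = pos 14 = 'o'
  'h' (pos 7) + 11 = pos 18 = 's'
Result: gakos

gakos


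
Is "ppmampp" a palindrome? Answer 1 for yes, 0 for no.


Input: ppmampp
Reversed: ppmampp
  Compare pos 0 ('p') with pos 6 ('p'): match
  Compare pos 1 ('p') with pos 5 ('p'): match
  Compare pos 2 ('m') with pos 4 ('m'): match
Result: palindrome

1


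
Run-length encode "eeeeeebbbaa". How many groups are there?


Input: eeeeeebbbaa
Scanning for consecutive runs:
  Group 1: 'e' x 6 (positions 0-5)
  Group 2: 'b' x 3 (positions 6-8)
  Group 3: 'a' x 2 (positions 9-10)
Total groups: 3

3


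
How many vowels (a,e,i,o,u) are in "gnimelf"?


Input: gnimelf
Checking each character:
  'g' at position 0: consonant
  'n' at position 1: consonant
  'i' at position 2: vowel (running total: 1)
  'm' at position 3: consonant
  'e' at position 4: vowel (running total: 2)
  'l' at position 5: consonant
  'f' at position 6: consonant
Total vowels: 2

2


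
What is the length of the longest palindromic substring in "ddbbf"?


Input: "ddbbf"
Checking substrings for palindromes:
  [0:2] "dd" (len 2) => palindrome
  [2:4] "bb" (len 2) => palindrome
Longest palindromic substring: "dd" with length 2

2


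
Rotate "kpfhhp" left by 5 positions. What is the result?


Input: "kpfhhp", rotate left by 5
First 5 characters: "kpfhh"
Remaining characters: "p"
Concatenate remaining + first: "p" + "kpfhh" = "pkpfhh"

pkpfhh


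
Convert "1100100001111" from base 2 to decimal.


Input: "1100100001111" in base 2
Positional expansion:
  Digit '1' (value 1) x 2^12 = 4096
  Digit '1' (value 1) x 2^11 = 2048
  Digit '0' (value 0) x 2^10 = 0
  Digit '0' (value 0) x 2^9 = 0
  Digit '1' (value 1) x 2^8 = 256
  Digit '0' (value 0) x 2^7 = 0
  Digit '0' (value 0) x 2^6 = 0
  Digit '0' (value 0) x 2^5 = 0
  Digit '0' (value 0) x 2^4 = 0
  Digit '1' (value 1) x 2^3 = 8
  Digit '1' (value 1) x 2^2 = 4
  Digit '1' (value 1) x 2^1 = 2
  Digit '1' (value 1) x 2^0 = 1
Sum = 6415

6415


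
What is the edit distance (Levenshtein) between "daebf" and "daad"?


Computing edit distance: "daebf" -> "daad"
DP table:
           d    a    a    d
      0    1    2    3    4
  d   1    0    1    2    3
  a   2    1    0    1    2
  e   3    2    1    1    2
  b   4    3    2    2    2
  f   5    4    3    3    3
Edit distance = dp[5][4] = 3

3


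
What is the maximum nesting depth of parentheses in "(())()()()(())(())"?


Input: "(())()()()(())(())"
Tracking depth:
  Position 0 '(': depth becomes 1
  Position 1 '(': depth becomes 2
  Position 2 ')': depth becomes 1
  Position 3 ')': depth becomes 0
  Position 4 '(': depth becomes 1
  Position 5 ')': depth becomes 0
  Position 6 '(': depth becomes 1
  Position 7 ')': depth becomes 0
  Position 8 '(': depth becomes 1
  Position 9 ')': depth becomes 0
  Position 10 '(': depth becomes 1
  Position 11 '(': depth becomes 2
  Position 12 ')': depth becomes 1
  Position 13 ')': depth becomes 0
  Position 14 '(': depth becomes 1
  Position 15 '(': depth becomes 2
  Position 16 ')': depth becomes 1
  Position 17 ')': depth becomes 0
Maximum depth reached: 2

2


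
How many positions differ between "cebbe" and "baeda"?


Comparing "cebbe" and "baeda" position by position:
  Position 0: 'c' vs 'b' => DIFFER
  Position 1: 'e' vs 'a' => DIFFER
  Position 2: 'b' vs 'e' => DIFFER
  Position 3: 'b' vs 'd' => DIFFER
  Position 4: 'e' vs 'a' => DIFFER
Positions that differ: 5

5


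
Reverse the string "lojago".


Input: lojago
Reading characters right to left:
  Position 5: 'o'
  Position 4: 'g'
  Position 3: 'a'
  Position 2: 'j'
  Position 1: 'o'
  Position 0: 'l'
Reversed: ogajol

ogajol


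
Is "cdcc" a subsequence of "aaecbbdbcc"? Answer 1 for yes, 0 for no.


Check if "cdcc" is a subsequence of "aaecbbdbcc"
Greedy scan:
  Position 0 ('a'): no match needed
  Position 1 ('a'): no match needed
  Position 2 ('e'): no match needed
  Position 3 ('c'): matches sub[0] = 'c'
  Position 4 ('b'): no match needed
  Position 5 ('b'): no match needed
  Position 6 ('d'): matches sub[1] = 'd'
  Position 7 ('b'): no match needed
  Position 8 ('c'): matches sub[2] = 'c'
  Position 9 ('c'): matches sub[3] = 'c'
All 4 characters matched => is a subsequence

1


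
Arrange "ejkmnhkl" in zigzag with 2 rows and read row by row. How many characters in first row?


Zigzag "ejkmnhkl" into 2 rows:
Placing characters:
  'e' => row 0
  'j' => row 1
  'k' => row 0
  'm' => row 1
  'n' => row 0
  'h' => row 1
  'k' => row 0
  'l' => row 1
Rows:
  Row 0: "eknk"
  Row 1: "jmhl"
First row length: 4

4


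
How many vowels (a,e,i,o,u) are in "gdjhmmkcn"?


Input: gdjhmmkcn
Checking each character:
  'g' at position 0: consonant
  'd' at position 1: consonant
  'j' at position 2: consonant
  'h' at position 3: consonant
  'm' at position 4: consonant
  'm' at position 5: consonant
  'k' at position 6: consonant
  'c' at position 7: consonant
  'n' at position 8: consonant
Total vowels: 0

0


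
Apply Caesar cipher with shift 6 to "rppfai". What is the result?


Caesar cipher: shift "rppfai" by 6
  'r' (pos 17) + 6 = pos 23 = 'x'
  'p' (pos 15) + 6 = pos 21 = 'v'
  'p' (pos 15) + 6 = pos 21 = 'v'
  'f' (pos 5) + 6 = pos 11 = 'l'
  'a' (pos 0) + 6 = pos 6 = 'g'
  'i' (pos 8) + 6 = pos 14 = 'o'
Result: xvvlgo

xvvlgo


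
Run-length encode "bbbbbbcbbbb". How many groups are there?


Input: bbbbbbcbbbb
Scanning for consecutive runs:
  Group 1: 'b' x 6 (positions 0-5)
  Group 2: 'c' x 1 (positions 6-6)
  Group 3: 'b' x 4 (positions 7-10)
Total groups: 3

3


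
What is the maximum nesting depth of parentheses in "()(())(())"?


Input: "()(())(())"
Tracking depth:
  Position 0 '(': depth becomes 1
  Position 1 ')': depth becomes 0
  Position 2 '(': depth becomes 1
  Position 3 '(': depth becomes 2
  Position 4 ')': depth becomes 1
  Position 5 ')': depth becomes 0
  Position 6 '(': depth becomes 1
  Position 7 '(': depth becomes 2
  Position 8 ')': depth becomes 1
  Position 9 ')': depth becomes 0
Maximum depth reached: 2

2


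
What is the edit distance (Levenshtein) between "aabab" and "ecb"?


Computing edit distance: "aabab" -> "ecb"
DP table:
           e    c    b
      0    1    2    3
  a   1    1    2    3
  a   2    2    2    3
  b   3    3    3    2
  a   4    4    4    3
  b   5    5    5    4
Edit distance = dp[5][3] = 4

4


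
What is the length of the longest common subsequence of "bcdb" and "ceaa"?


LCS of "bcdb" and "ceaa"
DP table:
           c    e    a    a
      0    0    0    0    0
  b   0    0    0    0    0
  c   0    1    1    1    1
  d   0    1    1    1    1
  b   0    1    1    1    1
LCS length = dp[4][4] = 1

1


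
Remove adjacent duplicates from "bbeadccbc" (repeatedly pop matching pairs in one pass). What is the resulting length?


Input: bbeadccbc
Stack-based adjacent duplicate removal:
  Read 'b': push. Stack: b
  Read 'b': matches stack top 'b' => pop. Stack: (empty)
  Read 'e': push. Stack: e
  Read 'a': push. Stack: ea
  Read 'd': push. Stack: ead
  Read 'c': push. Stack: eadc
  Read 'c': matches stack top 'c' => pop. Stack: ead
  Read 'b': push. Stack: eadb
  Read 'c': push. Stack: eadbc
Final stack: "eadbc" (length 5)

5


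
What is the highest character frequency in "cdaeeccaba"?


Input: cdaeeccaba
Character counts:
  'a': 3
  'b': 1
  'c': 3
  'd': 1
  'e': 2
Maximum frequency: 3

3


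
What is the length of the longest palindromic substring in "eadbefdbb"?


Input: "eadbefdbb"
Checking substrings for palindromes:
  [7:9] "bb" (len 2) => palindrome
Longest palindromic substring: "bb" with length 2

2


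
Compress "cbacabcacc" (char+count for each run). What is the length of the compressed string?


Input: cbacabcacc
Runs:
  'c' x 1 => "c1"
  'b' x 1 => "b1"
  'a' x 1 => "a1"
  'c' x 1 => "c1"
  'a' x 1 => "a1"
  'b' x 1 => "b1"
  'c' x 1 => "c1"
  'a' x 1 => "a1"
  'c' x 2 => "c2"
Compressed: "c1b1a1c1a1b1c1a1c2"
Compressed length: 18

18


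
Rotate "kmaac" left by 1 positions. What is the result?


Input: "kmaac", rotate left by 1
First 1 characters: "k"
Remaining characters: "maac"
Concatenate remaining + first: "maac" + "k" = "maack"

maack


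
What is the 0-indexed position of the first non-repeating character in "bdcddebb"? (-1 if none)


Input: bdcddebb
Character frequencies:
  'b': 3
  'c': 1
  'd': 3
  'e': 1
Scanning left to right for freq == 1:
  Position 0 ('b'): freq=3, skip
  Position 1 ('d'): freq=3, skip
  Position 2 ('c'): unique! => answer = 2

2


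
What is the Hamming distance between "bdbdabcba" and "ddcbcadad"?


Comparing "bdbdabcba" and "ddcbcadad" position by position:
  Position 0: 'b' vs 'd' => differ
  Position 1: 'd' vs 'd' => same
  Position 2: 'b' vs 'c' => differ
  Position 3: 'd' vs 'b' => differ
  Position 4: 'a' vs 'c' => differ
  Position 5: 'b' vs 'a' => differ
  Position 6: 'c' vs 'd' => differ
  Position 7: 'b' vs 'a' => differ
  Position 8: 'a' vs 'd' => differ
Total differences (Hamming distance): 8

8


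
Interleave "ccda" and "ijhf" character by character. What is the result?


Interleaving "ccda" and "ijhf":
  Position 0: 'c' from first, 'i' from second => "ci"
  Position 1: 'c' from first, 'j' from second => "cj"
  Position 2: 'd' from first, 'h' from second => "dh"
  Position 3: 'a' from first, 'f' from second => "af"
Result: cicjdhaf

cicjdhaf


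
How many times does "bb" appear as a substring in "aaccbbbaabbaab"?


Searching for "bb" in "aaccbbbaabbaab"
Scanning each position:
  Position 0: "aa" => no
  Position 1: "ac" => no
  Position 2: "cc" => no
  Position 3: "cb" => no
  Position 4: "bb" => MATCH
  Position 5: "bb" => MATCH
  Position 6: "ba" => no
  Position 7: "aa" => no
  Position 8: "ab" => no
  Position 9: "bb" => MATCH
  Position 10: "ba" => no
  Position 11: "aa" => no
  Position 12: "ab" => no
Total occurrences: 3

3


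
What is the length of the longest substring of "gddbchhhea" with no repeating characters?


Input: "gddbchhhea"
Sliding window (track last position of each char):
  Position 0 ('g'): window [0,0] length 1 -- new best
  Position 1 ('d'): window [0,1] length 2 -- new best
  Position 2 ('d'): repeat (last at 1), move window start to 2
  Position 2 ('d'): window [2,2] length 1
  Position 3 ('b'): window [2,3] length 2
  Position 4 ('c'): window [2,4] length 3 -- new best
  Position 5 ('h'): window [2,5] length 4 -- new best
  Position 6 ('h'): repeat (last at 5), move window start to 6
  Position 6 ('h'): window [6,6] length 1
  Position 7 ('h'): repeat (last at 6), move window start to 7
  Position 7 ('h'): window [7,7] length 1
  Position 8 ('e'): window [7,8] length 2
  Position 9 ('a'): window [7,9] length 3
Longest substring with no repeats: "dbch" with length 4

4


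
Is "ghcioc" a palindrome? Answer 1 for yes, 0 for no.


Input: ghcioc
Reversed: coichg
  Compare pos 0 ('g') with pos 5 ('c'): MISMATCH
  Compare pos 1 ('h') with pos 4 ('o'): MISMATCH
  Compare pos 2 ('c') with pos 3 ('i'): MISMATCH
Result: not a palindrome

0


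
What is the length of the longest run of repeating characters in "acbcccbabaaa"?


Input: "acbcccbabaaa"
Scanning for longest run:
  Position 1 ('c'): new char, reset run to 1
  Position 2 ('b'): new char, reset run to 1
  Position 3 ('c'): new char, reset run to 1
  Position 4 ('c'): continues run of 'c', length=2
  Position 5 ('c'): continues run of 'c', length=3
  Position 6 ('b'): new char, reset run to 1
  Position 7 ('a'): new char, reset run to 1
  Position 8 ('b'): new char, reset run to 1
  Position 9 ('a'): new char, reset run to 1
  Position 10 ('a'): continues run of 'a', length=2
  Position 11 ('a'): continues run of 'a', length=3
Longest run: 'c' with length 3

3


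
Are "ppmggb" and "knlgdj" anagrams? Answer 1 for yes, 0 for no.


Strings: "ppmggb", "knlgdj"
Sorted first:  bggmpp
Sorted second: dgjkln
Differ at position 0: 'b' vs 'd' => not anagrams

0


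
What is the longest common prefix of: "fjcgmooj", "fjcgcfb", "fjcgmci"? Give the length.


Words: fjcgmooj, fjcgcfb, fjcgmci
  Position 0: all 'f' => match
  Position 1: all 'j' => match
  Position 2: all 'c' => match
  Position 3: all 'g' => match
  Position 4: ('m', 'c', 'm') => mismatch, stop
LCP = "fjcg" (length 4)

4


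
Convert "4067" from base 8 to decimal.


Input: "4067" in base 8
Positional expansion:
  Digit '4' (value 4) x 8^3 = 2048
  Digit '0' (value 0) x 8^2 = 0
  Digit '6' (value 6) x 8^1 = 48
  Digit '7' (value 7) x 8^0 = 7
Sum = 2103

2103


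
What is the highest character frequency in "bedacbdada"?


Input: bedacbdada
Character counts:
  'a': 3
  'b': 2
  'c': 1
  'd': 3
  'e': 1
Maximum frequency: 3

3


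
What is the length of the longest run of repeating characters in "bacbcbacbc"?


Input: "bacbcbacbc"
Scanning for longest run:
  Position 1 ('a'): new char, reset run to 1
  Position 2 ('c'): new char, reset run to 1
  Position 3 ('b'): new char, reset run to 1
  Position 4 ('c'): new char, reset run to 1
  Position 5 ('b'): new char, reset run to 1
  Position 6 ('a'): new char, reset run to 1
  Position 7 ('c'): new char, reset run to 1
  Position 8 ('b'): new char, reset run to 1
  Position 9 ('c'): new char, reset run to 1
Longest run: 'b' with length 1

1


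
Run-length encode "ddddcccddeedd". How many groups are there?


Input: ddddcccddeedd
Scanning for consecutive runs:
  Group 1: 'd' x 4 (positions 0-3)
  Group 2: 'c' x 3 (positions 4-6)
  Group 3: 'd' x 2 (positions 7-8)
  Group 4: 'e' x 2 (positions 9-10)
  Group 5: 'd' x 2 (positions 11-12)
Total groups: 5

5


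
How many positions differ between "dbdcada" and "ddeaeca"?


Comparing "dbdcada" and "ddeaeca" position by position:
  Position 0: 'd' vs 'd' => same
  Position 1: 'b' vs 'd' => DIFFER
  Position 2: 'd' vs 'e' => DIFFER
  Position 3: 'c' vs 'a' => DIFFER
  Position 4: 'a' vs 'e' => DIFFER
  Position 5: 'd' vs 'c' => DIFFER
  Position 6: 'a' vs 'a' => same
Positions that differ: 5

5


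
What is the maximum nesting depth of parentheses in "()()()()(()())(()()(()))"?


Input: "()()()()(()())(()()(()))"
Tracking depth:
  Position 0 '(': depth becomes 1
  Position 1 ')': depth becomes 0
  Position 2 '(': depth becomes 1
  Position 3 ')': depth becomes 0
  Position 4 '(': depth becomes 1
  Position 5 ')': depth becomes 0
  Position 6 '(': depth becomes 1
  Position 7 ')': depth becomes 0
  Position 8 '(': depth becomes 1
  Position 9 '(': depth becomes 2
  Position 10 ')': depth becomes 1
  Position 11 '(': depth becomes 2
  Position 12 ')': depth becomes 1
  Position 13 ')': depth becomes 0
  Position 14 '(': depth becomes 1
  Position 15 '(': depth becomes 2
  Position 16 ')': depth becomes 1
  Position 17 '(': depth becomes 2
  Position 18 ')': depth becomes 1
  Position 19 '(': depth becomes 2
  Position 20 '(': depth becomes 3
  Position 21 ')': depth becomes 2
  Position 22 ')': depth becomes 1
  Position 23 ')': depth becomes 0
Maximum depth reached: 3

3
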